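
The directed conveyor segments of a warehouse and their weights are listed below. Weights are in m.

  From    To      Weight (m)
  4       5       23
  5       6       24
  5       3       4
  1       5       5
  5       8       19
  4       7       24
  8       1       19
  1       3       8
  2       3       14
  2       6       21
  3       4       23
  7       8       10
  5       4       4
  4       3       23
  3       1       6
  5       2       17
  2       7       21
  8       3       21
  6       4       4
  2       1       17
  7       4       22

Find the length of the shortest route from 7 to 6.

58 m

Running Dijkstra from 7:
7: 0
8: 10  (via 7)
4: 22  (via 7)
1: 29  (via 8)
3: 31  (via 8)
5: 34  (via 1)
2: 51  (via 5)
6: 58  (via 5)
Shortest route: 7 → 8 → 1 → 5 → 6 = 58 m.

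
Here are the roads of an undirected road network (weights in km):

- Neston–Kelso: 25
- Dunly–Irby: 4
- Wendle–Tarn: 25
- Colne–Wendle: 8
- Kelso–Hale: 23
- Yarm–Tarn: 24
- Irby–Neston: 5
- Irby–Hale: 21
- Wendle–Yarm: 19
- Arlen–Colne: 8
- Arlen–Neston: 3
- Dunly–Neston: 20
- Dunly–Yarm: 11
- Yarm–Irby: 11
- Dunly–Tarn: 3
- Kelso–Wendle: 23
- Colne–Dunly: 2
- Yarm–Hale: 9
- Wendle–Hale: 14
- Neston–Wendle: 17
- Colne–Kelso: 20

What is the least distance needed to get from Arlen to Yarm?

Shortest distances from Arlen:
Arlen: 0
Neston: 3  (via Arlen)
Irby: 8  (via Neston)
Colne: 8  (via Arlen)
Dunly: 10  (via Colne)
Tarn: 13  (via Dunly)
Wendle: 16  (via Colne)
Yarm: 19  (via Irby)
Shortest route: Arlen–Neston–Irby–Yarm = 19 km.

19 km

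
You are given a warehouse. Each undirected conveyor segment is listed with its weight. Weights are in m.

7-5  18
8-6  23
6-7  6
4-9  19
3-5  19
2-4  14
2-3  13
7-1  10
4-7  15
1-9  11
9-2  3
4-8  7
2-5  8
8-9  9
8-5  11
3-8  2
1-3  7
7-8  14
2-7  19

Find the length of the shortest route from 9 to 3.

11 m

Candidate routes:
9 → 2 → 3: 3+13 = 16
9 → 8 → 3: 9+2 = 11
The minimum is 11 m via 9 → 8 → 3.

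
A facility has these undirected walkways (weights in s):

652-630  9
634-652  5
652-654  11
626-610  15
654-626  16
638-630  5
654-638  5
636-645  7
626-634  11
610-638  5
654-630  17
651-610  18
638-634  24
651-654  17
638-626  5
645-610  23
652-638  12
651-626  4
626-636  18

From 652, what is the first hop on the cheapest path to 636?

Candidate routes:
652–634–626–636: 5+11+18 = 34
652–638–626–636: 12+5+18 = 35
652–630–638–626–636: 9+5+5+18 = 37
Cheapest is 652–634–626–636 at 34 s.
So from 652 the first move is to 634.

634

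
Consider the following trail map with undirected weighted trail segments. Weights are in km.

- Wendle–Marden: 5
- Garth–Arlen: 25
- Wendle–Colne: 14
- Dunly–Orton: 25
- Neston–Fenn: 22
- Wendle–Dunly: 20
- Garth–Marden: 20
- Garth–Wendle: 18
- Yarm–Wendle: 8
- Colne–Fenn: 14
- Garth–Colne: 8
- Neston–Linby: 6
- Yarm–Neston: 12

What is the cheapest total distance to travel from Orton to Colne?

59 km

Compare a few routes:
Orton → Dunly → Wendle → Garth → Colne: 25+20+18+8 = 71
Orton → Dunly → Wendle → Colne: 25+20+14 = 59
Orton → Dunly → Wendle → Marden → Garth → Colne: 25+20+5+20+8 = 78
Cheapest is Orton → Dunly → Wendle → Colne at 59 km.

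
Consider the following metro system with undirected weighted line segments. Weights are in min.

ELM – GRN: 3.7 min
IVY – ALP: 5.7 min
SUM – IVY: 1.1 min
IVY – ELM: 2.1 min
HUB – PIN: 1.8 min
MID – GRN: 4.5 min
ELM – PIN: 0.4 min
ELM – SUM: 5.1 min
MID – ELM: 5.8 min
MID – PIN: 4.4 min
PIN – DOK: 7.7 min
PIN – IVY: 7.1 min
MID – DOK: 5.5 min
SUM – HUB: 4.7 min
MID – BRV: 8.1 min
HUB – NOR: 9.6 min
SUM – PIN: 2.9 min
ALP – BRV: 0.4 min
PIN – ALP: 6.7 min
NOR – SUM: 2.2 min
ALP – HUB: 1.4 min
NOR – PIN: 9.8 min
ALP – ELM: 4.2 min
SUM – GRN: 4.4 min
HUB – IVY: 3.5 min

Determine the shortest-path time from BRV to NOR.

Compare a few routes:
BRV → ALP → HUB → SUM → NOR: 0.4+1.4+4.7+2.2 = 8.7
BRV → ALP → HUB → IVY → SUM → NOR: 0.4+1.4+3.5+1.1+2.2 = 8.6
BRV → ALP → HUB → PIN → SUM → NOR: 0.4+1.4+1.8+2.9+2.2 = 8.7
The minimum is 8.6 min via BRV → ALP → HUB → IVY → SUM → NOR.

8.6 min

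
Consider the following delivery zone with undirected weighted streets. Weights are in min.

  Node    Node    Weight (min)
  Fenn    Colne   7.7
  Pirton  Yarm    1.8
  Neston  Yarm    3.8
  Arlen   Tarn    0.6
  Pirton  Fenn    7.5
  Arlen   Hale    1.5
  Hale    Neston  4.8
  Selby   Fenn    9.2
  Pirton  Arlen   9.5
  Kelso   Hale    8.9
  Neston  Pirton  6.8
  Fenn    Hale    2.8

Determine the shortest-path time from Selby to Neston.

Candidate routes:
Selby → Fenn → Pirton → Yarm → Neston: 9.2+7.5+1.8+3.8 = 22.3
Selby → Fenn → Hale → Arlen → Pirton → Yarm → Neston: 9.2+2.8+1.5+9.5+1.8+3.8 = 28.6
Selby → Fenn → Hale → Neston: 9.2+2.8+4.8 = 16.8
Selby → Fenn → Pirton → Neston: 9.2+7.5+6.8 = 23.5
Cheapest is Selby → Fenn → Hale → Neston at 16.8 min.

16.8 min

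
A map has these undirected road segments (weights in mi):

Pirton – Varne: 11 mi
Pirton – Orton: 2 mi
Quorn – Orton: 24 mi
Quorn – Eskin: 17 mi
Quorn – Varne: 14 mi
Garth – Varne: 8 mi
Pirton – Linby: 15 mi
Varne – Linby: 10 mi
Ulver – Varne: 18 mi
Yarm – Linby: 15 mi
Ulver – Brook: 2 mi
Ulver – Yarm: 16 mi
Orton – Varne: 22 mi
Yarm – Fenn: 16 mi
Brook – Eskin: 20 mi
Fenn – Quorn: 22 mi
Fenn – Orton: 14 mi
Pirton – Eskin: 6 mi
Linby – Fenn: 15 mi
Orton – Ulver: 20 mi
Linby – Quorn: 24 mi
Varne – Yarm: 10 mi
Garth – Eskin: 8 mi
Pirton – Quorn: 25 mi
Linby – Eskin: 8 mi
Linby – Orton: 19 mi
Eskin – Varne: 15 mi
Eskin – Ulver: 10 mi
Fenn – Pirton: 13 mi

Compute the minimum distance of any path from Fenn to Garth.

Compare a few routes:
Fenn - Linby - Eskin - Garth: 15+8+8 = 31
Fenn - Orton - Pirton - Eskin - Garth: 14+2+6+8 = 30
Fenn - Pirton - Eskin - Garth: 13+6+8 = 27
The minimum is 27 mi via Fenn - Pirton - Eskin - Garth.

27 mi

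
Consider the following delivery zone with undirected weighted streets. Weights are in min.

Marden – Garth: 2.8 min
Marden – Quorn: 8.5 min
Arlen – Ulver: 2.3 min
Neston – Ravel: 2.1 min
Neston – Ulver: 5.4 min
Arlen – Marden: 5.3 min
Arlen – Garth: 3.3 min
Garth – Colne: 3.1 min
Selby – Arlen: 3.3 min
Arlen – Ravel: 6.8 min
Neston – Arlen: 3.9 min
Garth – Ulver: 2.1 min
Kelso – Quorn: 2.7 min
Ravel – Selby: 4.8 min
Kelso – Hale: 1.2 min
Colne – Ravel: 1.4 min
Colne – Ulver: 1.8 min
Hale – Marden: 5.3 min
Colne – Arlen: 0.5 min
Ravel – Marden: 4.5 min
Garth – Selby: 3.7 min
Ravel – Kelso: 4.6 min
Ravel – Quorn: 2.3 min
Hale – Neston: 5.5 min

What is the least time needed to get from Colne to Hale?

Shortest distances from Colne:
Colne: 0
Arlen: 0.5  (via Colne)
Ravel: 1.4  (via Colne)
Ulver: 1.8  (via Colne)
Garth: 3.1  (via Colne)
Neston: 3.5  (via Ravel)
Quorn: 3.7  (via Ravel)
Selby: 3.8  (via Arlen)
Marden: 5.8  (via Arlen)
Kelso: 6  (via Ravel)
Hale: 7.2  (via Kelso)
Shortest route: Colne–Ravel–Kelso–Hale = 7.2 min.

7.2 min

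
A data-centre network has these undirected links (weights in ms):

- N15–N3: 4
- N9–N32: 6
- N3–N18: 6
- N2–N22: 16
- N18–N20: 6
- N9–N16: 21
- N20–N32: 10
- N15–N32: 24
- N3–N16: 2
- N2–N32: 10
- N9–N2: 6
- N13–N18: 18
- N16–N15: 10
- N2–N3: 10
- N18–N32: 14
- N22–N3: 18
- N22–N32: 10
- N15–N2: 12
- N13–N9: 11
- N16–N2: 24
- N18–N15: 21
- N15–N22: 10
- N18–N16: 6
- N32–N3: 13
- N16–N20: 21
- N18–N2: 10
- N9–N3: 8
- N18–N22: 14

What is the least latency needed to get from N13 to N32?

Running Dijkstra from N13:
N13: 0
N9: 11  (via N13)
N2: 17  (via N9)
N32: 17  (via N9)
Shortest route: N13–N9–N32 = 17 ms.

17 ms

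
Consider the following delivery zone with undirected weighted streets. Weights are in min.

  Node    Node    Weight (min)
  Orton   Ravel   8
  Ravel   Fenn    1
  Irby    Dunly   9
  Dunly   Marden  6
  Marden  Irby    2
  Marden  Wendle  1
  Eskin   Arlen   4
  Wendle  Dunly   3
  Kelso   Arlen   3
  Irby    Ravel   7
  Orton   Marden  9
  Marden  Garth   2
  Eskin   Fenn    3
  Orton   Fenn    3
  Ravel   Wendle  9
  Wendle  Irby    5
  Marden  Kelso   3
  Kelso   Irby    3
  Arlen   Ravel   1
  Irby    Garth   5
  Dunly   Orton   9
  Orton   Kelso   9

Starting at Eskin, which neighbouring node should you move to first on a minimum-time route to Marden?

Compare a few routes:
Eskin - Arlen - Kelso - Irby - Marden: 4+3+3+2 = 12
Eskin - Fenn - Ravel - Arlen - Kelso - Irby - Marden: 3+1+1+3+3+2 = 13
Eskin - Fenn - Ravel - Arlen - Kelso - Marden: 3+1+1+3+3 = 11
Eskin - Arlen - Kelso - Marden: 4+3+3 = 10
Cheapest is Eskin - Arlen - Kelso - Marden at 10 min.
So from Eskin the first move is to Arlen.

Arlen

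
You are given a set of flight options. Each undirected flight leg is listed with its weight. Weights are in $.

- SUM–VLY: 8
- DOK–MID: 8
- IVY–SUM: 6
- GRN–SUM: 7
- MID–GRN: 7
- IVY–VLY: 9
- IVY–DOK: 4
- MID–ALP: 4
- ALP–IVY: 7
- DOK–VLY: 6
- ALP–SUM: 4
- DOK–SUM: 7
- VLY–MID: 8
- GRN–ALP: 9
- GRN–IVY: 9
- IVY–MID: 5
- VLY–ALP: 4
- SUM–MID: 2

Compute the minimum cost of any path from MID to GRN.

$7

Enumerating some paths:
MID - IVY - GRN: 5+9 = 14
MID - SUM - GRN: 2+7 = 9
MID - ALP - GRN: 4+9 = 13
MID - GRN: 7 = 7
The minimum is $7 via MID - GRN.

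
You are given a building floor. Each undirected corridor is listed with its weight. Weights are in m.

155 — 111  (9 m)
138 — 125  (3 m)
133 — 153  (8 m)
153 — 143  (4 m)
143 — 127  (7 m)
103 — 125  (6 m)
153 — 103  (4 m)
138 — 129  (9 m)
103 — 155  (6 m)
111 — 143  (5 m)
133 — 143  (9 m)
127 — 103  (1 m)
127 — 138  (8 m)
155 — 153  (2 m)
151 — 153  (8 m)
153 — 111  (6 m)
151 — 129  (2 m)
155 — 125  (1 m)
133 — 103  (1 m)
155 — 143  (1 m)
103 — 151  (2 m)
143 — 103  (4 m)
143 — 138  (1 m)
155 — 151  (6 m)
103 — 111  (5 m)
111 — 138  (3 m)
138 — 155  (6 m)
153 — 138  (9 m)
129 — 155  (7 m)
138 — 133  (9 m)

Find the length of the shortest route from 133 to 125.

Running Dijkstra from 133:
133: 0
103: 1  (via 133)
127: 2  (via 103)
151: 3  (via 103)
143: 5  (via 103)
153: 5  (via 103)
129: 5  (via 151)
111: 6  (via 103)
138: 6  (via 143)
155: 6  (via 143)
125: 7  (via 103)
Shortest route: 133 → 103 → 125 = 7 m.

7 m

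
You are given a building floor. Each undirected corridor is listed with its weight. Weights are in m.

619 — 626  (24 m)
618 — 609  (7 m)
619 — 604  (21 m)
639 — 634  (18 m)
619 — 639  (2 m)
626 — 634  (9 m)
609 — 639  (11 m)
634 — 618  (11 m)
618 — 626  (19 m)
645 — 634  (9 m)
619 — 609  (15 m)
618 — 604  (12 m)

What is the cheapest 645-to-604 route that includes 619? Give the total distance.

50 m

Best 645 to 619: 645 → 634 → 639 → 619 costing 29
Best 619 to 604: 619 → 604 costing 21
Total via 619: 29 + 21 = 50 m.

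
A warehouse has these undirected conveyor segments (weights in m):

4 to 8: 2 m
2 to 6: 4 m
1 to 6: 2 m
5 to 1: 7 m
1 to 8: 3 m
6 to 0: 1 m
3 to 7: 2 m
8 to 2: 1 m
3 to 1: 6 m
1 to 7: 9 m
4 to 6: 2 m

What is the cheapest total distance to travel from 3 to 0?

9 m

Compare a few routes:
3 → 7 → 1 → 6 → 0: 2+9+2+1 = 14
3 → 1 → 6 → 0: 6+2+1 = 9
3 → 1 → 8 → 4 → 6 → 0: 6+3+2+2+1 = 14
3 → 1 → 8 → 2 → 6 → 0: 6+3+1+4+1 = 15
Cheapest is 3 → 1 → 6 → 0 at 9 m.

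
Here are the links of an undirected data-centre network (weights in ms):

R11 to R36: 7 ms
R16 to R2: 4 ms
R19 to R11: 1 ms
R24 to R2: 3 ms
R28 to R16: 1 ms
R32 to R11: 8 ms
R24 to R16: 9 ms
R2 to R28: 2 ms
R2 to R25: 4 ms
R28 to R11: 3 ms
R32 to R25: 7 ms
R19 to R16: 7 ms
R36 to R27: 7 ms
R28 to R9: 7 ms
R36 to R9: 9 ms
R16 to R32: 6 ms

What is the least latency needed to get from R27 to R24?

22 ms

Shortest distances from R27:
R27: 0
R36: 7  (via R27)
R11: 14  (via R36)
R19: 15  (via R11)
R9: 16  (via R36)
R28: 17  (via R11)
R16: 18  (via R28)
R2: 19  (via R28)
R24: 22  (via R2)
Shortest route: R27–R36–R11–R28–R2–R24 = 22 ms.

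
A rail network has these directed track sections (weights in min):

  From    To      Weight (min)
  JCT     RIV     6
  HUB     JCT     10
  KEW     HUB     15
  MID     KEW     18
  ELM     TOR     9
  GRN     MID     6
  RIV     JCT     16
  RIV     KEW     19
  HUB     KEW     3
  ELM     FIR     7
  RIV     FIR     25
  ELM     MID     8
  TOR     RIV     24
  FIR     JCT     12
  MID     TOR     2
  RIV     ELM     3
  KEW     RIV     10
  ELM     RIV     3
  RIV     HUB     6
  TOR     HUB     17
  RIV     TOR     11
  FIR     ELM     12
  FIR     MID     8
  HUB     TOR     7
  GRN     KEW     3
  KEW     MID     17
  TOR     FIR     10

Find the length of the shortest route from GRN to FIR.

18 min

Settle nodes by increasing distance from GRN:
GRN: 0
KEW: 3  (via GRN)
MID: 6  (via GRN)
TOR: 8  (via MID)
RIV: 13  (via KEW)
ELM: 16  (via RIV)
HUB: 18  (via KEW)
FIR: 18  (via TOR)
Shortest route: GRN–MID–TOR–FIR = 18 min.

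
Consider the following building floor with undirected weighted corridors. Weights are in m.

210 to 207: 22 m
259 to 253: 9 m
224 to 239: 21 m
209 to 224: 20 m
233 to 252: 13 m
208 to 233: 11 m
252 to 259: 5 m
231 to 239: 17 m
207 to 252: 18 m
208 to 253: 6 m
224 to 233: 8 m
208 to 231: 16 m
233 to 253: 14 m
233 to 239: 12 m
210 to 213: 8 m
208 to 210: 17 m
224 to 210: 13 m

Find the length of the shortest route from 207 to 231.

Candidate routes:
207 - 252 - 233 - 208 - 231: 18+13+11+16 = 58
207 - 210 - 208 - 231: 22+17+16 = 55
207 - 252 - 259 - 253 - 208 - 231: 18+5+9+6+16 = 54
The minimum is 54 m via 207 - 252 - 259 - 253 - 208 - 231.

54 m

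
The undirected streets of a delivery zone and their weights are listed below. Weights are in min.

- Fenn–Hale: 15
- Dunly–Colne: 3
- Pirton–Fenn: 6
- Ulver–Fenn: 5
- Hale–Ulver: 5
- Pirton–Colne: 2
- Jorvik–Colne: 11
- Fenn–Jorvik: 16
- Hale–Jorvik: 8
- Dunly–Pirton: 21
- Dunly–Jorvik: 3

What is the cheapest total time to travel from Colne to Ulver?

Enumerating some paths:
Colne–Pirton–Fenn–Ulver: 2+6+5 = 13
Colne–Dunly–Jorvik–Hale–Ulver: 3+3+8+5 = 19
The minimum is 13 min via Colne–Pirton–Fenn–Ulver.

13 min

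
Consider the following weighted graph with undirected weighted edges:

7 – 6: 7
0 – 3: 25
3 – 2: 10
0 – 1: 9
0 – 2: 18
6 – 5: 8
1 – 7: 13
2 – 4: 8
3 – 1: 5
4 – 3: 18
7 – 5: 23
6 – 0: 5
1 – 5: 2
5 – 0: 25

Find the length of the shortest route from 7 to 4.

36

Compare a few routes:
7 → 1 → 3 → 4: 13+5+18 = 36
7 → 6 → 0 → 2 → 4: 7+5+18+8 = 38
Cheapest is 7 → 1 → 3 → 4 at 36.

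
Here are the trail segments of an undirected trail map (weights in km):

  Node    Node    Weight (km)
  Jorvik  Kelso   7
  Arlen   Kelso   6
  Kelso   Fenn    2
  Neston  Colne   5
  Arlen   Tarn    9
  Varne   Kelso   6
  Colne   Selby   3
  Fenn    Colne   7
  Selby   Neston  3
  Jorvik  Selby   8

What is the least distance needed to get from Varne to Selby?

Settle nodes by increasing distance from Varne:
Varne: 0
Kelso: 6  (via Varne)
Fenn: 8  (via Kelso)
Arlen: 12  (via Kelso)
Jorvik: 13  (via Kelso)
Colne: 15  (via Fenn)
Selby: 18  (via Colne)
Shortest route: Varne → Kelso → Fenn → Colne → Selby = 18 km.

18 km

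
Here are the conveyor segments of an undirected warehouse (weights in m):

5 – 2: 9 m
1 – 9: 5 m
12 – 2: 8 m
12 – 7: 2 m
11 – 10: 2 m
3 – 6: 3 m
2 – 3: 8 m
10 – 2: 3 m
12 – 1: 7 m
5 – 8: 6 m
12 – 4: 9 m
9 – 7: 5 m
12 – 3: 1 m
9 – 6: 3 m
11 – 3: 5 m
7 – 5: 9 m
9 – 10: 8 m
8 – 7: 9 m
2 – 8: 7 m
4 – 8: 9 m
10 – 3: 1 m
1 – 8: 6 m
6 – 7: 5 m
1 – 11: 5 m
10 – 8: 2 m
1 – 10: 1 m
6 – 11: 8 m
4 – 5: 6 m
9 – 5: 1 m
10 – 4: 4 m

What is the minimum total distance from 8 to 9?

7 m

Enumerating some paths:
8 → 10 → 1 → 9: 2+1+5 = 8
8 → 5 → 9: 6+1 = 7
8 → 10 → 3 → 6 → 9: 2+1+3+3 = 9
Cheapest is 8 → 5 → 9 at 7 m.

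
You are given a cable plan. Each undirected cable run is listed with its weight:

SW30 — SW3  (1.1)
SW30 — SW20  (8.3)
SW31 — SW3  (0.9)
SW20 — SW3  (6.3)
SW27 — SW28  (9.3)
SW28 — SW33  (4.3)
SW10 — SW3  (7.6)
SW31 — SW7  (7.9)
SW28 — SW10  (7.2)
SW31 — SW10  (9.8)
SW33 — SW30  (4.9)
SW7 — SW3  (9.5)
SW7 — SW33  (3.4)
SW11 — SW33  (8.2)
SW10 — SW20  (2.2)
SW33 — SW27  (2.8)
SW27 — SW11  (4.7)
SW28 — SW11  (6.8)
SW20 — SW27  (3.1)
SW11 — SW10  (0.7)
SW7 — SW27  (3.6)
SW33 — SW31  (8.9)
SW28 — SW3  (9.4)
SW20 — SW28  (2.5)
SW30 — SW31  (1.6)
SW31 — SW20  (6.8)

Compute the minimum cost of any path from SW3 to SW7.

8.8

Compare a few routes:
SW3 → SW31 → SW7: 0.9+7.9 = 8.8
SW3 → SW7: 9.5 = 9.5
SW3 → SW30 → SW33 → SW7: 1.1+4.9+3.4 = 9.4
The minimum is 8.8 via SW3 → SW31 → SW7.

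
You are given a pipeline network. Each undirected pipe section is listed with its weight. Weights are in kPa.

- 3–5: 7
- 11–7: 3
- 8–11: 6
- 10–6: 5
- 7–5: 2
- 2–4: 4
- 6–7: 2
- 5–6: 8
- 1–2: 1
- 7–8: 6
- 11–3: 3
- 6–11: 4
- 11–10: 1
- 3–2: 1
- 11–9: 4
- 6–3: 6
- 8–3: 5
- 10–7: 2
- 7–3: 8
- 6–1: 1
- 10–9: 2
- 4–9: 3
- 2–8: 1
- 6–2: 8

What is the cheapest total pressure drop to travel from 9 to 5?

Shortest distances from 9:
9: 0
10: 2  (via 9)
4: 3  (via 9)
11: 3  (via 10)
7: 4  (via 10)
3: 6  (via 11)
5: 6  (via 7)
Shortest route: 9–10–7–5 = 6 kPa.

6 kPa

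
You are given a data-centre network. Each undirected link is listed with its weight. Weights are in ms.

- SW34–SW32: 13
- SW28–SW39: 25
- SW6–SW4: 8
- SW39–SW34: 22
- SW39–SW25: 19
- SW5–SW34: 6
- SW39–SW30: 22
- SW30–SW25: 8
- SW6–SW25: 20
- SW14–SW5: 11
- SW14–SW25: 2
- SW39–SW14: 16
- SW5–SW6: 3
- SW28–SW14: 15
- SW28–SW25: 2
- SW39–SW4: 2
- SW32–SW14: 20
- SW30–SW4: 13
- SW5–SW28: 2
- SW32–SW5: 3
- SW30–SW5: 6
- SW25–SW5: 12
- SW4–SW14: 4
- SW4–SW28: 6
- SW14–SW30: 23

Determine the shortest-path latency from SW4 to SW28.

6 ms

Candidate routes:
SW4 - SW28: 6 = 6
SW4 - SW14 - SW25 - SW28: 4+2+2 = 8
SW4 - SW6 - SW5 - SW28: 8+3+2 = 13
Cheapest is SW4 - SW28 at 6 ms.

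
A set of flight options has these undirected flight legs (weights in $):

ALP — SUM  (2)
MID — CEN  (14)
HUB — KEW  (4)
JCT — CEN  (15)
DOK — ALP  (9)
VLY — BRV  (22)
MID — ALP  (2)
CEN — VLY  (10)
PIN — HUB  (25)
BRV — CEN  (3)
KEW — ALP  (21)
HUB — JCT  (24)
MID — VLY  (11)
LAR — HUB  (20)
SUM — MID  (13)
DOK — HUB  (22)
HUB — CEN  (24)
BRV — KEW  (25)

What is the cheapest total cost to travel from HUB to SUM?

Compare a few routes:
HUB–DOK–ALP–SUM: 22+9+2 = 33
HUB–KEW–ALP–SUM: 4+21+2 = 27
Cheapest is HUB–KEW–ALP–SUM at $27.

$27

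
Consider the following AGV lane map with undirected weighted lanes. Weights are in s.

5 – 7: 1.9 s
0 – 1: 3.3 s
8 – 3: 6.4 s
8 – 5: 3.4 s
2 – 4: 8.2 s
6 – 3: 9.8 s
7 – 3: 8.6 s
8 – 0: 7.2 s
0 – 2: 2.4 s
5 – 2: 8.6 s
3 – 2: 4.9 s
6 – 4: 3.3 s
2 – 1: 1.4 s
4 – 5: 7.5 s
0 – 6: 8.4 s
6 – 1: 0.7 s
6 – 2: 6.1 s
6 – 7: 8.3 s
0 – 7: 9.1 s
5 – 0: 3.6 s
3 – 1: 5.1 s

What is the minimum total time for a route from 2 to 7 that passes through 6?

Shortest 2→6: 2 → 1 → 6 = 2.1
Best 6 to 7: 6 → 7 costing 8.3
Total via 6: 2.1 + 8.3 = 10.4 s.

10.4 s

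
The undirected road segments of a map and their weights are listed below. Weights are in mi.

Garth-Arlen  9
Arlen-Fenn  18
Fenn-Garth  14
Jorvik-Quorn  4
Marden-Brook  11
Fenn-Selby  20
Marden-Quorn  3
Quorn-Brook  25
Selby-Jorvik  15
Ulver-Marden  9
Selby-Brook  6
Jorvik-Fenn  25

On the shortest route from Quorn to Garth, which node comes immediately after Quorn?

Jorvik

Enumerating some paths:
Quorn - Jorvik - Fenn - Garth: 4+25+14 = 43
Quorn - Jorvik - Fenn - Arlen - Garth: 4+25+18+9 = 56
Quorn - Jorvik - Selby - Fenn - Garth: 4+15+20+14 = 53
Quorn - Marden - Brook - Selby - Fenn - Garth: 3+11+6+20+14 = 54
Cheapest is Quorn - Jorvik - Fenn - Garth at 43 mi.
So from Quorn the first move is to Jorvik.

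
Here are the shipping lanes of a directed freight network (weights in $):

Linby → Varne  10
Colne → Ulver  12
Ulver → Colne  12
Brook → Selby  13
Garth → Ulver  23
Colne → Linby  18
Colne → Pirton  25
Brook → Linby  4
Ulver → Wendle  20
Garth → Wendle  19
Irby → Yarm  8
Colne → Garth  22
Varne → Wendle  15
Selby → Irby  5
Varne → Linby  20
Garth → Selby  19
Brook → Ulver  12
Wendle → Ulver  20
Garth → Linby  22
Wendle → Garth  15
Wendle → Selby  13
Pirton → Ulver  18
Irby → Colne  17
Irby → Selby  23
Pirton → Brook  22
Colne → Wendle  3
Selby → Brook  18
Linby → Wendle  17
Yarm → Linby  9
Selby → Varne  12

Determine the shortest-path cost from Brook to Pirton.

Shortest distances from Brook:
Brook: 0
Linby: 4  (via Brook)
Ulver: 12  (via Brook)
Selby: 13  (via Brook)
Varne: 14  (via Linby)
Irby: 18  (via Selby)
Wendle: 21  (via Linby)
Colne: 24  (via Ulver)
Yarm: 26  (via Irby)
Garth: 36  (via Wendle)
Pirton: 49  (via Colne)
Shortest route: Brook → Ulver → Colne → Pirton = $49.

$49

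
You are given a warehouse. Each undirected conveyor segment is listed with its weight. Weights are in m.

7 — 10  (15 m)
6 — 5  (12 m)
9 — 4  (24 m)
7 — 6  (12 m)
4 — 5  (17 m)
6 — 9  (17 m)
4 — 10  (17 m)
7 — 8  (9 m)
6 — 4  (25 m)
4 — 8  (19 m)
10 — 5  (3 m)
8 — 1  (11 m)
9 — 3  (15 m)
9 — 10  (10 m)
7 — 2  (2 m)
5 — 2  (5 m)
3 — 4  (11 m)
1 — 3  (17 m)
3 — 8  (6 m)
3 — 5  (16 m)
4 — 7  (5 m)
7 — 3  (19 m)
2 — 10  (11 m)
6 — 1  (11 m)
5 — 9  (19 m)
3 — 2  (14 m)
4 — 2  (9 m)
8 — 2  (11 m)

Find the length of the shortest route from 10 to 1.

Candidate routes:
10 - 2 - 7 - 8 - 1: 11+2+9+11 = 33
10 - 5 - 2 - 7 - 8 - 1: 3+5+2+9+11 = 30
10 - 5 - 6 - 1: 3+12+11 = 26
10 - 5 - 2 - 8 - 1: 3+5+11+11 = 30
Cheapest is 10 - 5 - 6 - 1 at 26 m.

26 m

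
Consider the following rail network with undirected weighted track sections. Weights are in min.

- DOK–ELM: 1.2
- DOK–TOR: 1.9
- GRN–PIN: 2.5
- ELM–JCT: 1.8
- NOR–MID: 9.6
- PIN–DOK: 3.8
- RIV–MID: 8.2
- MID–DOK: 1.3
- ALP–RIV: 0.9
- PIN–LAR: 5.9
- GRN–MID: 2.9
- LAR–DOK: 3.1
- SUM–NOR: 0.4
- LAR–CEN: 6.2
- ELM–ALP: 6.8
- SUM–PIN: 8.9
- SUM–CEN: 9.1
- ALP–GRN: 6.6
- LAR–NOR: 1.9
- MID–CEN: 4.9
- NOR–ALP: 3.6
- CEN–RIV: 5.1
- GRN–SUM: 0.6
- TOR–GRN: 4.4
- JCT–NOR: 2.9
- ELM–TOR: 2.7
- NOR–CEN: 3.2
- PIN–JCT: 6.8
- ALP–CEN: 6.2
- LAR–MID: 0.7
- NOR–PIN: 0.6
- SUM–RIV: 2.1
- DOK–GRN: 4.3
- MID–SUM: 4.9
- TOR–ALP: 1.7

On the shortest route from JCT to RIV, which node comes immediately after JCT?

NOR

Compare a few routes:
JCT–ELM–TOR–ALP–RIV: 1.8+2.7+1.7+0.9 = 7.1
JCT–NOR–SUM–RIV: 2.9+0.4+2.1 = 5.4
The minimum is 5.4 min via JCT–NOR–SUM–RIV.
So from JCT the first move is to NOR.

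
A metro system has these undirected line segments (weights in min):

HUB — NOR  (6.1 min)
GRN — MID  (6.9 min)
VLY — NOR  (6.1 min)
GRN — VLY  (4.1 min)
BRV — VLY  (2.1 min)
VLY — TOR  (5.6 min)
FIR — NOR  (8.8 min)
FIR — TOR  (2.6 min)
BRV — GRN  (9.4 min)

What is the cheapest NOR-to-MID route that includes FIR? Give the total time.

28 min

Shortest NOR→FIR: NOR → FIR = 8.8
Shortest FIR→MID: FIR → TOR → VLY → GRN → MID = 19.2
Total via FIR: 8.8 + 19.2 = 28 min.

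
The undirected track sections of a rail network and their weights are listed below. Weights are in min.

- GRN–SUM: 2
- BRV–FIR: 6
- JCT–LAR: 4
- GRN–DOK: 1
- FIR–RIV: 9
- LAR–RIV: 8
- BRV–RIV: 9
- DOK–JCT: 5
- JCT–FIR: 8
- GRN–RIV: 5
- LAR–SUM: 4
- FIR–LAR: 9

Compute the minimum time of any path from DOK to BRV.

Enumerating some paths:
DOK → GRN → RIV → BRV: 1+5+9 = 15
DOK → JCT → FIR → BRV: 5+8+6 = 19
DOK → GRN → RIV → FIR → BRV: 1+5+9+6 = 21
The minimum is 15 min via DOK → GRN → RIV → BRV.

15 min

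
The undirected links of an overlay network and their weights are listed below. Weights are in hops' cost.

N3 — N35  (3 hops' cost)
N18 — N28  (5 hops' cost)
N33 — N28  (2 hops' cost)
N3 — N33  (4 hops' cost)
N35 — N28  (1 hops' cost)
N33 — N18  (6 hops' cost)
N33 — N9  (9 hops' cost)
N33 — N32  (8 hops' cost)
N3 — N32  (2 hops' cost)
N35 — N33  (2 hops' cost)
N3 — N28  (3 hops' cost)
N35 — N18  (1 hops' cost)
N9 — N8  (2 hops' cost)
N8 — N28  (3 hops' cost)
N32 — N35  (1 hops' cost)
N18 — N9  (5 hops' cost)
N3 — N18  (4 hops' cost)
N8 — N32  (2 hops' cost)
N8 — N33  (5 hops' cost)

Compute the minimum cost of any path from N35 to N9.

5 hops' cost

Enumerating some paths:
N35 → N3 → N32 → N8 → N9: 3+2+2+2 = 9
N35 → N32 → N8 → N9: 1+2+2 = 5
N35 → N18 → N9: 1+5 = 6
N35 → N28 → N8 → N9: 1+3+2 = 6
The minimum is 5 hops' cost via N35 → N32 → N8 → N9.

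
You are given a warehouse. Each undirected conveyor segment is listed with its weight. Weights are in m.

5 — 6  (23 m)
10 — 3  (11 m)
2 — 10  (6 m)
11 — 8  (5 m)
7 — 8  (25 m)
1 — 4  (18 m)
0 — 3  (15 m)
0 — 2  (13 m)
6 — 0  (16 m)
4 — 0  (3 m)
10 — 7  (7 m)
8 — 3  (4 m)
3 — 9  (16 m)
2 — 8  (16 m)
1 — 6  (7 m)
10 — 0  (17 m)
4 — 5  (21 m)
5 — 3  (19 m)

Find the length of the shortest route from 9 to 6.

47 m

Shortest distances from 9:
9: 0
3: 16  (via 9)
8: 20  (via 3)
11: 25  (via 8)
10: 27  (via 3)
0: 31  (via 3)
2: 33  (via 10)
4: 34  (via 0)
7: 34  (via 10)
5: 35  (via 3)
6: 47  (via 0)
Shortest route: 9–3–0–6 = 47 m.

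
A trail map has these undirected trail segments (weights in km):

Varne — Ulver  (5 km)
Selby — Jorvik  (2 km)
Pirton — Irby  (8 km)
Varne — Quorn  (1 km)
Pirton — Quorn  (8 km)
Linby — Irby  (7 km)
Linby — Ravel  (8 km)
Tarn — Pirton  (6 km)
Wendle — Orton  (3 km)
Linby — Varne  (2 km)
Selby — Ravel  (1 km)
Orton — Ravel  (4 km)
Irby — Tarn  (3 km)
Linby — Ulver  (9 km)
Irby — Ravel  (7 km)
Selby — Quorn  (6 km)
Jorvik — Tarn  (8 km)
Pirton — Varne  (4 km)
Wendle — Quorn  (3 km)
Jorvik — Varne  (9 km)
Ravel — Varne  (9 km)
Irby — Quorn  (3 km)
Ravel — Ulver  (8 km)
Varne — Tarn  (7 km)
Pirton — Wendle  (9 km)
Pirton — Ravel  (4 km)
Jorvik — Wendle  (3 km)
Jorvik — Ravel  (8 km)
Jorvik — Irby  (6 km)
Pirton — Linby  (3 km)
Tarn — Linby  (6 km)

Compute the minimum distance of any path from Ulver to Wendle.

9 km

Enumerating some paths:
Ulver–Ravel–Orton–Wendle: 8+4+3 = 15
Ulver–Linby–Varne–Quorn–Wendle: 9+2+1+3 = 15
Ulver–Ravel–Selby–Jorvik–Wendle: 8+1+2+3 = 14
Ulver–Varne–Quorn–Wendle: 5+1+3 = 9
The minimum is 9 km via Ulver–Varne–Quorn–Wendle.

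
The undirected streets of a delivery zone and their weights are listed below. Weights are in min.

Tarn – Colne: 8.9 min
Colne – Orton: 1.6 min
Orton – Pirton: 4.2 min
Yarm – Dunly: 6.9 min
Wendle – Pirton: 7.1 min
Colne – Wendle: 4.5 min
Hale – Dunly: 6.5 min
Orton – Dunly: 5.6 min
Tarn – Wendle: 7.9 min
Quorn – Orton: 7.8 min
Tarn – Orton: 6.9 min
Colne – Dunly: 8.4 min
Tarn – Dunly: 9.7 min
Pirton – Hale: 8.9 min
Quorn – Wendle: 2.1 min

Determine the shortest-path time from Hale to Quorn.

Candidate routes:
Hale → Dunly → Orton → Quorn: 6.5+5.6+7.8 = 19.9
Hale → Pirton → Orton → Quorn: 8.9+4.2+7.8 = 20.9
Hale → Dunly → Orton → Colne → Wendle → Quorn: 6.5+5.6+1.6+4.5+2.1 = 20.3
Hale → Pirton → Wendle → Quorn: 8.9+7.1+2.1 = 18.1
The minimum is 18.1 min via Hale → Pirton → Wendle → Quorn.

18.1 min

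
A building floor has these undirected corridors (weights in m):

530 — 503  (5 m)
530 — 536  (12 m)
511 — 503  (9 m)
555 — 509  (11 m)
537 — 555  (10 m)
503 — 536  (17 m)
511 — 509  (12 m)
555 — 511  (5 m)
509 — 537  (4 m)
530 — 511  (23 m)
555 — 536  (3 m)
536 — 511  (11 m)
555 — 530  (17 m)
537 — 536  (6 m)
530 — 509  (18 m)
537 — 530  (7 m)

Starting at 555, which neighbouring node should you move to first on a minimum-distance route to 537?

Compare a few routes:
555 - 537: 10 = 10
555 - 509 - 537: 11+4 = 15
555 - 536 - 537: 3+6 = 9
Cheapest is 555 - 536 - 537 at 9 m.
So from 555 the first move is to 536.

536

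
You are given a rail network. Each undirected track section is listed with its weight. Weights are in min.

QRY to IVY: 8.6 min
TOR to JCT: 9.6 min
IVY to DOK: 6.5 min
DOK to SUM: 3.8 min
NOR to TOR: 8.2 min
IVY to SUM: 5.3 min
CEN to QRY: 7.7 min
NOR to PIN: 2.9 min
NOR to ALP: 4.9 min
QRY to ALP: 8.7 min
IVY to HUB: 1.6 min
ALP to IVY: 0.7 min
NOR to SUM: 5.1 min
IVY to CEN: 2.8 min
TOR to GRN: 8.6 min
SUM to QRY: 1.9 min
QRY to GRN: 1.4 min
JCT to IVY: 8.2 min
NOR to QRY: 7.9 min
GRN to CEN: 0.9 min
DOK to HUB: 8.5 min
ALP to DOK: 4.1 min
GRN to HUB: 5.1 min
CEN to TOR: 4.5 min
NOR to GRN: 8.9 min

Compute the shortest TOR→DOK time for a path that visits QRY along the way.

Best TOR to QRY: TOR → CEN → GRN → QRY costing 6.8
Best QRY to DOK: QRY → SUM → DOK costing 5.7
Total via QRY: 6.8 + 5.7 = 12.5 min.

12.5 min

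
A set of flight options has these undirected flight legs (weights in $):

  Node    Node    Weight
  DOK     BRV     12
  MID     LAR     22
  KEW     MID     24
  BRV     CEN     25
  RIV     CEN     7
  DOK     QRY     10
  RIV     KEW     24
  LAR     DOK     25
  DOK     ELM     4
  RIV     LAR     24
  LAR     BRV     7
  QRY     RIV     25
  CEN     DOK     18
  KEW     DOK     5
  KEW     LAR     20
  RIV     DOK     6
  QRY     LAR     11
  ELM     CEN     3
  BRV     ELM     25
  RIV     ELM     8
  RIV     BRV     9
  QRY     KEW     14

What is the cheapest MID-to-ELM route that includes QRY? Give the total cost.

Shortest MID→QRY: MID → LAR → QRY = 33
Best QRY to ELM: QRY → DOK → ELM costing 14
Total via QRY: 33 + 14 = $47.

$47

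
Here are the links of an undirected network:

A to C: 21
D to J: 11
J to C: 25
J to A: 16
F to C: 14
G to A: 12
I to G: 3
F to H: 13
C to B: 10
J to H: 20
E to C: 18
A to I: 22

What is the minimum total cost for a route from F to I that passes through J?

64

Best F to J: F → H → J costing 33
Shortest J→I: J → A → G → I = 31
Total via J: 33 + 31 = 64.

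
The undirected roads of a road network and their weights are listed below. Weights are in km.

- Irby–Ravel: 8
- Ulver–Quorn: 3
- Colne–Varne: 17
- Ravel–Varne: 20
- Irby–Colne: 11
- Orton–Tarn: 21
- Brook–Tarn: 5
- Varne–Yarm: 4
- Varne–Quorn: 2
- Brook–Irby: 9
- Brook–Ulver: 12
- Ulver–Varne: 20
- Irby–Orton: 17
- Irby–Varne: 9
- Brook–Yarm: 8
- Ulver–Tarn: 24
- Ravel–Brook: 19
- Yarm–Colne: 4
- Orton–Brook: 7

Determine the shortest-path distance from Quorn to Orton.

21 km

Enumerating some paths:
Quorn → Varne → Yarm → Brook → Orton: 2+4+8+7 = 21
Quorn → Ulver → Brook → Orton: 3+12+7 = 22
Cheapest is Quorn → Varne → Yarm → Brook → Orton at 21 km.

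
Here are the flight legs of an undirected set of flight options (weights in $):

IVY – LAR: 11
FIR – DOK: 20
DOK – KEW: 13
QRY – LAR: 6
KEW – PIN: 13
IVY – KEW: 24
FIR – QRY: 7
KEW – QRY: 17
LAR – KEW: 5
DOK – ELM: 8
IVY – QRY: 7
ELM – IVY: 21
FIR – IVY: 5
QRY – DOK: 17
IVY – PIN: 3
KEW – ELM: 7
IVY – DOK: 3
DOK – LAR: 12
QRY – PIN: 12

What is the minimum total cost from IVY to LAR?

$11

Enumerating some paths:
IVY → LAR: 11 = 11
IVY → QRY → LAR: 7+6 = 13
The minimum is $11 via IVY → LAR.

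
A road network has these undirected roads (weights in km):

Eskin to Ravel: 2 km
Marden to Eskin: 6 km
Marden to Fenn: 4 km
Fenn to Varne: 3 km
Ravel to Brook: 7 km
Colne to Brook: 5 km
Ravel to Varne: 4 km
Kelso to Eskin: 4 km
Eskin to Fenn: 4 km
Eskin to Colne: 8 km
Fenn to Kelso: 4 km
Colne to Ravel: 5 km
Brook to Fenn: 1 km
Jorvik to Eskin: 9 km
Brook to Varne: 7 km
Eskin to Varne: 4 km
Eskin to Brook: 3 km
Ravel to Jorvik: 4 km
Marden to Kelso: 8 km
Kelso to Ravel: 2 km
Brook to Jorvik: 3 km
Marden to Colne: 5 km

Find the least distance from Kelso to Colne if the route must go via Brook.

Shortest Kelso→Brook: Kelso–Fenn–Brook = 5
Shortest Brook→Colne: Brook–Colne = 5
Total via Brook: 5 + 5 = 10 km.

10 km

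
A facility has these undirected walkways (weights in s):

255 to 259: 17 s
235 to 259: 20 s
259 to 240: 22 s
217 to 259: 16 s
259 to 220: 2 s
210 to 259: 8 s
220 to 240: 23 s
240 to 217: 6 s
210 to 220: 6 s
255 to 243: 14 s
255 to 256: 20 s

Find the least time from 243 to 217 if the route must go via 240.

59 s

Shortest 243→240: 243 → 255 → 259 → 240 = 53
Shortest 240→217: 240 → 217 = 6
Total via 240: 53 + 6 = 59 s.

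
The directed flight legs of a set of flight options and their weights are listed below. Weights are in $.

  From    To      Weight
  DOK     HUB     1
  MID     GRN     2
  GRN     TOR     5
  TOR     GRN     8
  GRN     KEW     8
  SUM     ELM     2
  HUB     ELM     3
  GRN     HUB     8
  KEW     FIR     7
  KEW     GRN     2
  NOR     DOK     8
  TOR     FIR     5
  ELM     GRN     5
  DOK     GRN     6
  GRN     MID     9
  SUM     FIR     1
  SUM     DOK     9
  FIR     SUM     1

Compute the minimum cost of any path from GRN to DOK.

$20

Settle nodes by increasing distance from GRN:
GRN: 0
TOR: 5  (via GRN)
HUB: 8  (via GRN)
KEW: 8  (via GRN)
MID: 9  (via GRN)
FIR: 10  (via TOR)
ELM: 11  (via HUB)
SUM: 11  (via FIR)
DOK: 20  (via SUM)
Shortest route: GRN → TOR → FIR → SUM → DOK = $20.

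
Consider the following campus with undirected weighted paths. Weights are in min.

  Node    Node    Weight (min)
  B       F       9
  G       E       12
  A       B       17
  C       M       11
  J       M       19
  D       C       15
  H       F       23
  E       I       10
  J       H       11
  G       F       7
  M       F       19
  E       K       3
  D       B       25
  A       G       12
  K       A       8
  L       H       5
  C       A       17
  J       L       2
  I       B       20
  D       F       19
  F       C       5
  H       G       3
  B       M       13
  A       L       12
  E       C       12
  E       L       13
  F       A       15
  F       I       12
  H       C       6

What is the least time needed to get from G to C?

9 min

Running Dijkstra from G:
G: 0
H: 3  (via G)
F: 7  (via G)
L: 8  (via H)
C: 9  (via H)
Shortest route: G–H–C = 9 min.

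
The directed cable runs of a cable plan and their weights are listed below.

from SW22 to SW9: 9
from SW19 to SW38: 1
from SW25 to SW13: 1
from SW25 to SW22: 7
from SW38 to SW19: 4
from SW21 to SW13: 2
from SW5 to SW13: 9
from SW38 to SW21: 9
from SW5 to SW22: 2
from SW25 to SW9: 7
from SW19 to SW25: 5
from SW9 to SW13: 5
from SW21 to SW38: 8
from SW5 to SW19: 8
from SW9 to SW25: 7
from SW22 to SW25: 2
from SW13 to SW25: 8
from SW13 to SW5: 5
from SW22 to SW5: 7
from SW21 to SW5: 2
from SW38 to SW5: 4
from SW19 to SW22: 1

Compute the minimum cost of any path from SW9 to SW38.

19

Shortest distances from SW9:
SW9: 0
SW13: 5  (via SW9)
SW25: 7  (via SW9)
SW5: 10  (via SW13)
SW22: 12  (via SW5)
SW19: 18  (via SW5)
SW38: 19  (via SW19)
Shortest route: SW9–SW13–SW5–SW19–SW38 = 19.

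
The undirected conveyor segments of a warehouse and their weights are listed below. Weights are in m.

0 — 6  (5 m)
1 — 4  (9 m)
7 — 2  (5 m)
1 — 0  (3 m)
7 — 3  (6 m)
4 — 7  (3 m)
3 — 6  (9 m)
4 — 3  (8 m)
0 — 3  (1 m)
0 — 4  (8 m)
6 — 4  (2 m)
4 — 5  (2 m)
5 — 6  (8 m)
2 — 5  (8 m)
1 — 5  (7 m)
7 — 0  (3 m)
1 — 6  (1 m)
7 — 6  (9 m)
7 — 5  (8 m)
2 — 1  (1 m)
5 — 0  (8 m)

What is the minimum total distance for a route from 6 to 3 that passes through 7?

9 m

Best 6 to 7: 6 → 4 → 7 costing 5
Best 7 to 3: 7 → 0 → 3 costing 4
Total via 7: 5 + 4 = 9 m.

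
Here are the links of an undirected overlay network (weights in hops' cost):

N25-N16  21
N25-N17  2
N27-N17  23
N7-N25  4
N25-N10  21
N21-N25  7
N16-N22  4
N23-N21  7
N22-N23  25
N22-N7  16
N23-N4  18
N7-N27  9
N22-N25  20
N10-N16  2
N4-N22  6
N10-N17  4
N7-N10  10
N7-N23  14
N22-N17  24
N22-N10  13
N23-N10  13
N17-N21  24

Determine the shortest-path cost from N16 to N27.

21 hops' cost

Settle nodes by increasing distance from N16:
N16: 0
N10: 2  (via N16)
N22: 4  (via N16)
N17: 6  (via N10)
N25: 8  (via N17)
N4: 10  (via N22)
N7: 12  (via N10)
N21: 15  (via N25)
N23: 15  (via N10)
N27: 21  (via N7)
Shortest route: N16–N10–N7–N27 = 21 hops' cost.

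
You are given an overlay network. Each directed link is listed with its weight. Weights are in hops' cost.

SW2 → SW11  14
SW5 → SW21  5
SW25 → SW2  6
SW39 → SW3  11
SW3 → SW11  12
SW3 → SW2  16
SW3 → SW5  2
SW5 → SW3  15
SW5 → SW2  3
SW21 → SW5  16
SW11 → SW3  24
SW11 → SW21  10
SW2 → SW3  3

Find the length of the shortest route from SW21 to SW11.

33 hops' cost

Candidate routes:
SW21–SW5–SW2–SW11: 16+3+14 = 33
SW21–SW5–SW3–SW11: 16+15+12 = 43
SW21–SW5–SW2–SW3–SW11: 16+3+3+12 = 34
The minimum is 33 hops' cost via SW21–SW5–SW2–SW11.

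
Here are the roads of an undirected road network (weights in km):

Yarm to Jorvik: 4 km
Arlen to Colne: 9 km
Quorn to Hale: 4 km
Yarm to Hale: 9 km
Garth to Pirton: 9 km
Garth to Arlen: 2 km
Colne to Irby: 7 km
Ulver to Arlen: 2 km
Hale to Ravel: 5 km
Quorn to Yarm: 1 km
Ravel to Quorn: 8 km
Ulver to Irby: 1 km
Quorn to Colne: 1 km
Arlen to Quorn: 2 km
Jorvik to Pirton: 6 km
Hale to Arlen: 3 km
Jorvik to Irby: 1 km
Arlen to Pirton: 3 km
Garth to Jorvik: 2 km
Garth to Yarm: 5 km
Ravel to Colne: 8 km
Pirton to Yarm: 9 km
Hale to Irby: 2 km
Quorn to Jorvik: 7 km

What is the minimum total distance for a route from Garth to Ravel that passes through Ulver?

12 km

Best Garth to Ulver: Garth–Arlen–Ulver costing 4
Best Ulver to Ravel: Ulver–Irby–Hale–Ravel costing 8
Total via Ulver: 4 + 8 = 12 km.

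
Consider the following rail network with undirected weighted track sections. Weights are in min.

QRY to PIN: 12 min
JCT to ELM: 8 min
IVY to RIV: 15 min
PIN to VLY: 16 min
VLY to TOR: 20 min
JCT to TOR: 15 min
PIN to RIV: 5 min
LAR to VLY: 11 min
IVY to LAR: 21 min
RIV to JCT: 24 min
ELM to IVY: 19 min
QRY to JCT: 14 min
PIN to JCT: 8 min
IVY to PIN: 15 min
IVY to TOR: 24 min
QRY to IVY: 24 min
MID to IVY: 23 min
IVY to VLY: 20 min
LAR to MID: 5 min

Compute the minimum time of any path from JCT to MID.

40 min

Running Dijkstra from JCT:
JCT: 0
ELM: 8  (via JCT)
PIN: 8  (via JCT)
RIV: 13  (via PIN)
QRY: 14  (via JCT)
TOR: 15  (via JCT)
IVY: 23  (via PIN)
VLY: 24  (via PIN)
LAR: 35  (via VLY)
MID: 40  (via LAR)
Shortest route: JCT–PIN–VLY–LAR–MID = 40 min.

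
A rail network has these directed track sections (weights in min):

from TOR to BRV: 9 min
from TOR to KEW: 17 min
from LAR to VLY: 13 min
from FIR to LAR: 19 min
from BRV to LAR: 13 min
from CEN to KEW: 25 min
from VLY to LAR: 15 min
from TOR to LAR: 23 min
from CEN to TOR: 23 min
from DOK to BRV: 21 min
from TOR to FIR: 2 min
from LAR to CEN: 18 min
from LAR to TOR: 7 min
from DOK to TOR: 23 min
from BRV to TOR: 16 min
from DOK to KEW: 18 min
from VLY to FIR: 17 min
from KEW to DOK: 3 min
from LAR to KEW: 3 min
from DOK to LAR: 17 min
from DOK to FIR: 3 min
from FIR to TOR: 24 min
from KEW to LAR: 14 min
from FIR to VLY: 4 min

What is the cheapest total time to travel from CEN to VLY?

29 min

Settle nodes by increasing distance from CEN:
CEN: 0
TOR: 23  (via CEN)
FIR: 25  (via TOR)
KEW: 25  (via CEN)
DOK: 28  (via KEW)
VLY: 29  (via FIR)
Shortest route: CEN → TOR → FIR → VLY = 29 min.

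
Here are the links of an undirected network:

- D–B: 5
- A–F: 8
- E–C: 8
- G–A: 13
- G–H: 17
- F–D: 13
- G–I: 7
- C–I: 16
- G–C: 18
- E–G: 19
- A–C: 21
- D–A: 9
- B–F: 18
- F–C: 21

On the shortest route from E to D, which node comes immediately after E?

Enumerating some paths:
E–G–A–D: 19+13+9 = 41
E–C–F–D: 8+21+13 = 42
E–C–F–A–D: 8+21+8+9 = 46
E–C–A–D: 8+21+9 = 38
Cheapest is E–C–A–D at 38.
So from E the first move is to C.

C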